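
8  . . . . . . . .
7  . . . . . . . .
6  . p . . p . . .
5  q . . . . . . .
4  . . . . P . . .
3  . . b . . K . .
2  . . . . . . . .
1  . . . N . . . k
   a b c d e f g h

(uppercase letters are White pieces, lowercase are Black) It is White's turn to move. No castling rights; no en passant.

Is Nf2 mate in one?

After Nf2: black king on h1; in check: yes, from the white knight on f2.
Black has 2 legal replies: Kh2, Kg1.
In check but a legal move exists → not checkmate.

no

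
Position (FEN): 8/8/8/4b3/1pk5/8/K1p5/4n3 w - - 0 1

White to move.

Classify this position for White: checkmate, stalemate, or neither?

stalemate

White to move; white king on a2.
In check: no.
King squares — a1: attacked by Be5; b1: attacked by Pc2; b2: attacked by Be5; a3: attacked by Pb4; b3: attacked by Kc4.
Legal moves for White: none.
Not in check and no legal moves → stalemate.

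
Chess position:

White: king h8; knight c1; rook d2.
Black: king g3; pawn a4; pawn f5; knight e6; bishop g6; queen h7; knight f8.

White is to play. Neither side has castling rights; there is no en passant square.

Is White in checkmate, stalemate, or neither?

checkmate

White to move; white king on h8.
In check: yes, from the black queen on h7.
King squares — g7: attacked by Ne6; h7: attacked by Bg6; g8: attacked by Qh7.
Legal moves for White: none.
In check with no legal moves → checkmate.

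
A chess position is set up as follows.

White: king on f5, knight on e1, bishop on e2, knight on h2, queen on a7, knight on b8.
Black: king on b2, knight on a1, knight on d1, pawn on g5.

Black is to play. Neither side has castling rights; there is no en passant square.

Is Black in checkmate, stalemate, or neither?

Black to move; black king on b2.
In check: no.
Legal moves for Black: Kc3, Kb3, Kc1, Kb1, Ne3+, Nc3, Nf2, Nb3, Nc2, g4.
Black has 10 legal moves and is not in check → neither.

neither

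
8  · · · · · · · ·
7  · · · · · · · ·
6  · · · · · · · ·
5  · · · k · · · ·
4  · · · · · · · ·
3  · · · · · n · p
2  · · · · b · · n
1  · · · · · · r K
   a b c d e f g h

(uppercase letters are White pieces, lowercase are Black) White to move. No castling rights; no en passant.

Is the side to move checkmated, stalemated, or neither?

checkmate

White to move; white king on h1.
In check: yes, from the black rook on g1.
King squares — g1: attacked by Nf3; g2: attacked by Rg1; h2: attacked by Nf3.
Legal moves for White: none.
In check with no legal moves → checkmate.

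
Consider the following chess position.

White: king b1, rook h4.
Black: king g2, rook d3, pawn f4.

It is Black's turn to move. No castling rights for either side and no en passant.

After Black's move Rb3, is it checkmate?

no

After Rb3: white king on b1; in check: yes, from the black rook on b3.
White has 4 legal replies: Kc2, Ka2, Kc1, Ka1.
In check but a legal move exists → not checkmate.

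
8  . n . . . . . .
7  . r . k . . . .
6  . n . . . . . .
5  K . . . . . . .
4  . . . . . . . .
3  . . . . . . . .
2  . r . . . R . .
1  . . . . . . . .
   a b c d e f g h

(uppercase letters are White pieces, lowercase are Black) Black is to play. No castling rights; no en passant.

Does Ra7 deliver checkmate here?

yes

After Ra7: white king on a5; in check: yes, from the black rook on a7.
King squares — a4: attacked by Nb6; b4: attacked by Rb2; b5: attacked by Rb2; a6: attacked by Ra7; b6: attacked by Rb2.
White has no legal moves → checkmate.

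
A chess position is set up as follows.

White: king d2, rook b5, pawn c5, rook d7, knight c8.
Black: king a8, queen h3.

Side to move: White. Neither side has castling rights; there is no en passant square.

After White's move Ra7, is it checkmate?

yes

After Ra7: black king on a8; in check: yes, from the white rook on a7.
King squares — a7: attacked by Nc8; b7: attacked by Rb5; b8: attacked by Rb5.
Black has no legal moves → checkmate.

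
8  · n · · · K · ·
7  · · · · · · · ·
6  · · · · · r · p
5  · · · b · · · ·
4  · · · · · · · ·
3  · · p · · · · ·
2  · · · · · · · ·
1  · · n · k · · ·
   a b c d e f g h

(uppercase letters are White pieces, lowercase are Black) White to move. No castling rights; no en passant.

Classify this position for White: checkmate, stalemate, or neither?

White to move; white king on f8.
In check: yes, from the black rook on f6.
Legal moves for White: Ke8, Kg7, Ke7.
White is in check but has 3 legal moves → neither.

neither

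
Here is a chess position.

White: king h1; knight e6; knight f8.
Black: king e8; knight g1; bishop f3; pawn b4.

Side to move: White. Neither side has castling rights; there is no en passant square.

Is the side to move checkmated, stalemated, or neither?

White to move; white king on h1.
In check: yes, from the black bishop on f3.
Legal moves for White: Kh2, Kxg1.
White is in check but has 2 legal moves → neither.

neither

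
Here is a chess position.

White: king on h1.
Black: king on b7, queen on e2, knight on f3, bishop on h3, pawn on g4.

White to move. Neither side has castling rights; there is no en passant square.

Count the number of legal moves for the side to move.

White to move; king on h1.
In check: no.
Legal moves: none.
Count: 0.

0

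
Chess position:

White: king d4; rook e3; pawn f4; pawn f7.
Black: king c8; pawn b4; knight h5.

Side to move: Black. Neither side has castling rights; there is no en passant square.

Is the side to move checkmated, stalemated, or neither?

neither

Black to move; black king on c8.
In check: no.
Legal moves for Black: Kd8, Kb8, Kd7, Kc7, Kb7, Ng7, Nf6, Nxf4, Ng3, b3.
Black has 10 legal moves and is not in check → neither.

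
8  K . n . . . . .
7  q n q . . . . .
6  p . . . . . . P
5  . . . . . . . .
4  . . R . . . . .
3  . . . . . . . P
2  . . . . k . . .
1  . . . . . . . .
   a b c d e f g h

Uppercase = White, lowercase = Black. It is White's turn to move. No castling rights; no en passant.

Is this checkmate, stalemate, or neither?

checkmate

White to move; white king on a8.
In check: yes, from the black queen on a7.
King squares — a7: attacked by Nc8; b7: attacked by Qa7; b8: attacked by Qa7.
Legal moves for White: none.
In check with no legal moves → checkmate.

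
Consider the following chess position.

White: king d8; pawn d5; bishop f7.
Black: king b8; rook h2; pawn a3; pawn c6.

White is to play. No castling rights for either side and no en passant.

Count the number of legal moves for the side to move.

10

White to move; king on d8.
In check: no.
Legal moves: Ke8, Ke7, Kd7, Bg8, Be8, Bg6, Be6, Bh5, dxc6, d6.
Count: 10.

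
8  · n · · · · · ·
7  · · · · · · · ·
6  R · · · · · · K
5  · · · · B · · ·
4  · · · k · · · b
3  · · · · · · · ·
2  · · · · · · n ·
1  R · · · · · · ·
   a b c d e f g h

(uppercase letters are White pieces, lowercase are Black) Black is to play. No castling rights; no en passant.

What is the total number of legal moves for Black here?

Black to move; king on d4.
In check: yes, from the white bishop on e5.
Legal moves: Kxe5, Kd5, Kc5, Ke4, Kc4, Ke3, Kd3.
Count: 7.

7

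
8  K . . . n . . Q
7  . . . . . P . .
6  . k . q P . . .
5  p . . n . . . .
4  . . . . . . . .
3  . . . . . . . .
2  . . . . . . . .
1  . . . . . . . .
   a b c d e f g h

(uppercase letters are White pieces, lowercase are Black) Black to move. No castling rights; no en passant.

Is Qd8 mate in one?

After Qd8: white king on a8; in check: yes, from the black queen on d8.
King squares — a7: attacked by Kb6; b7: attacked by Kb6; b8: attacked by Qd8.
White has no legal moves → checkmate.

yes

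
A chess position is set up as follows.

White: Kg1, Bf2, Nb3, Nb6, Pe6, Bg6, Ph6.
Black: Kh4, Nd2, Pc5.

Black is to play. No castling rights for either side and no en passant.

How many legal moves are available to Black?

3

Black to move; king on h4.
In check: yes, from the white bishop on f2.
Legal moves: Kg5, Kg4, Kh3.
Count: 3.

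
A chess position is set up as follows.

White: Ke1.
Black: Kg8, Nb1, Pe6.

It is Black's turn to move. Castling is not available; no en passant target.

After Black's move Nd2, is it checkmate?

no

After Nd2: white king on e1; in check: no.
White is not in check, so this cannot be checkmate.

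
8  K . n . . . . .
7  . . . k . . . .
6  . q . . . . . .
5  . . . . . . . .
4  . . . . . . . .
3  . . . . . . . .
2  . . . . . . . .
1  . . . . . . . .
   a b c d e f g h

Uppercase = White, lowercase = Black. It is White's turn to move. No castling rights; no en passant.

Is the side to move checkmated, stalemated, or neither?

stalemate

White to move; white king on a8.
In check: no.
King squares — a7: attacked by Qb6; b7: attacked by Qb6; b8: attacked by Qb6.
Legal moves for White: none.
Not in check and no legal moves → stalemate.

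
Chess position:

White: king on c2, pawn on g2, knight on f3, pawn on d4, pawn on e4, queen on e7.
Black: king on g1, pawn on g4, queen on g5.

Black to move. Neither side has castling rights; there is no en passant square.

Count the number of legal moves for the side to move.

5

Black to move; king on g1.
In check: yes, from the white knight on f3.
Legal moves: Kxg2, Kf2, Kh1, Kf1, gxf3.
Count: 5.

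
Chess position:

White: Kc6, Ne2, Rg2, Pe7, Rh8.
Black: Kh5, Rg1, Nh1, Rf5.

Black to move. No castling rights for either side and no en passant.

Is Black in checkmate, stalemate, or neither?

Black to move; black king on h5.
In check: yes, from the white rook on h8.
King squares — g4: attacked by Rg2; h4: attacked by Rh8; g5: attacked by Rg2; g6: attacked by Rg2; h6: attacked by Rh8.
Legal moves for Black: none.
In check with no legal moves → checkmate.

checkmate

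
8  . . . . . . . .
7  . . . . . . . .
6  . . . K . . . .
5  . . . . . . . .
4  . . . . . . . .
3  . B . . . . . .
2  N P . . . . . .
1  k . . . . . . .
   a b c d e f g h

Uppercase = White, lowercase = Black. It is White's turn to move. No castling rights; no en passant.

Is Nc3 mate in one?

After Nc3: black king on a1; in check: no.
Black is not in check, so this cannot be checkmate.

no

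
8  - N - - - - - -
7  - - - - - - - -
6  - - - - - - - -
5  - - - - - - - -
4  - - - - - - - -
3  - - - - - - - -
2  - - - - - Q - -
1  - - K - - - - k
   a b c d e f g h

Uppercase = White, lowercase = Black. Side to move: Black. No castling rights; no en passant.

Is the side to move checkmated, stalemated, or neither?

stalemate

Black to move; black king on h1.
In check: no.
King squares — g1: attacked by Qf2; g2: attacked by Qf2; h2: attacked by Qf2.
Legal moves for Black: none.
Not in check and no legal moves → stalemate.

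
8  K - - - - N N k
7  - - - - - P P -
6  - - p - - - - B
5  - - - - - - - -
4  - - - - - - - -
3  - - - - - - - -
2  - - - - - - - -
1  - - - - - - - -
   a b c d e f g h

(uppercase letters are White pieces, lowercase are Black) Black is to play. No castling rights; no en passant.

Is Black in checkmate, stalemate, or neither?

Black to move; black king on h8.
In check: yes, from the white pawn on g7.
King squares — g7: attacked by Bh6; h7: attacked by Nf8; g8: attacked by Pf7.
Legal moves for Black: none.
In check with no legal moves → checkmate.

checkmate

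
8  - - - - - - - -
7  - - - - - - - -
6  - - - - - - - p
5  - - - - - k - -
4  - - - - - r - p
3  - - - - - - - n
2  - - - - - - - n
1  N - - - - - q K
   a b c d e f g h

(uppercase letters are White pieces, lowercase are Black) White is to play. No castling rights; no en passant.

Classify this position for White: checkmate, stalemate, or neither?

checkmate

White to move; white king on h1.
In check: yes, from the black queen on g1.
King squares — g1: attacked by Nh3; g2: attacked by Qg1; h2: attacked by Qg1.
Legal moves for White: none.
In check with no legal moves → checkmate.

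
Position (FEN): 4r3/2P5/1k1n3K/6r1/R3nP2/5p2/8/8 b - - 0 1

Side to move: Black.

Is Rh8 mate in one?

After Rh8: white king on h6; in check: yes, from the black rook on h8.
King squares — g5: attacked by Ne4; h5: attacked by Rg5; g6: attacked by Rg5; g7: attacked by Rg5; h7: attacked by Rh8.
White has no legal moves → checkmate.

yes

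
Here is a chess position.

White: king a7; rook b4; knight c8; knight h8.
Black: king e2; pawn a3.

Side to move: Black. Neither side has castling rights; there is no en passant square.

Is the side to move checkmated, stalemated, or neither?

neither

Black to move; black king on e2.
In check: no.
Legal moves for Black: Kf3, Ke3, Kd3, Kf2, Kd2, Kf1, Ke1, Kd1, a2.
Black has 9 legal moves and is not in check → neither.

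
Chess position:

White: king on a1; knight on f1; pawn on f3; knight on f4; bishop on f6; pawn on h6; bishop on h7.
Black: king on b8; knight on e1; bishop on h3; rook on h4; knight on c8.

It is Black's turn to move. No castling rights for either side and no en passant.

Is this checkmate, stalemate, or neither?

Black to move; black king on b8.
In check: no.
Legal moves for Black include: Ne7, Na7, Nd6, Nb6, Ka8, Kc7, Kb7, Ka7, Rxh6, Rh5, Rg4, Rxf4, Bd7, Be6, Bf5, Bg4, Bg2, Bxf1, ... (list truncated; more exist).
Black has legal moves and is not in check → neither.

neither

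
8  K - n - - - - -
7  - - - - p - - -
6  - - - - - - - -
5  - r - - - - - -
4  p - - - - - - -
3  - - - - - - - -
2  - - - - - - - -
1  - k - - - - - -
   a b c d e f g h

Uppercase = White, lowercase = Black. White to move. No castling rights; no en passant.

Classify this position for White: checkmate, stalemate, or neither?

White to move; white king on a8.
In check: no.
King squares — a7: attacked by Nc8; b7: attacked by Rb5; b8: attacked by Rb5.
Legal moves for White: none.
Not in check and no legal moves → stalemate.

stalemate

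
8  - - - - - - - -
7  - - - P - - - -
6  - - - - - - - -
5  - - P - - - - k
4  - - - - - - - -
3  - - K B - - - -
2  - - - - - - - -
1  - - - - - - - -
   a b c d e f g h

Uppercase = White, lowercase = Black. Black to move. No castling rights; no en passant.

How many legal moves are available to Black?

Black to move; king on h5.
In check: no.
Legal moves: Kh6, Kg5, Kh4, Kg4.
Count: 4.

4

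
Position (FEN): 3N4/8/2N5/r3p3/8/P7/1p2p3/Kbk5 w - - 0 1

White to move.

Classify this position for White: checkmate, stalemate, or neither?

checkmate

White to move; white king on a1.
In check: yes, from the black pawn on b2.
King squares — b1: attacked by Kc1; a2: attacked by Bb1; b2: attacked by Kc1.
Legal moves for White: none.
In check with no legal moves → checkmate.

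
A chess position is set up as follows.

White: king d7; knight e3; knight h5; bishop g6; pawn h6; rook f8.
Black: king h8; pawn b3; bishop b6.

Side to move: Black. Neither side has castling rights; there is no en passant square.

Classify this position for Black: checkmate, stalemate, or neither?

checkmate

Black to move; black king on h8.
In check: yes, from the white rook on f8.
King squares — g7: attacked by Nh5; h7: attacked by Bg6; g8: attacked by Rf8.
Legal moves for Black: none.
In check with no legal moves → checkmate.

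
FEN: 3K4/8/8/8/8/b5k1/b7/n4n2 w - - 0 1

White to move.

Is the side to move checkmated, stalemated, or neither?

White to move; white king on d8.
In check: no.
Legal moves for White: Ke8, Kc8, Kd7, Kc7.
White has 4 legal moves and is not in check → neither.

neither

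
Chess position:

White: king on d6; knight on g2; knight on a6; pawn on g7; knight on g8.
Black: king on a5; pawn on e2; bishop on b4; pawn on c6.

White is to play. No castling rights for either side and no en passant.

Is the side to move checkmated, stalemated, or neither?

White to move; white king on d6.
In check: yes, from the black bishop on b4.
King squares — c5: attacked by Bb4; d5: attacked by Pc6; e5: available; c6: available; e6: available; c7: available; d7: available; e7: attacked by Bb4.
Legal moves for White: Kd7, Kc7, Ke6, Kxc6, Ke5, Nc5, Nxb4.
White is in check but has 7 legal moves → neither.

neither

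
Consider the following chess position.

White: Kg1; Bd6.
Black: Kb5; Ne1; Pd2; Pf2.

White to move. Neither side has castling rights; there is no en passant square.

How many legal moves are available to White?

White to move; king on g1.
In check: yes, from the black pawn on f2.
Legal moves: Kh2, Kxf2, Kh1, Kf1.
Count: 4.

4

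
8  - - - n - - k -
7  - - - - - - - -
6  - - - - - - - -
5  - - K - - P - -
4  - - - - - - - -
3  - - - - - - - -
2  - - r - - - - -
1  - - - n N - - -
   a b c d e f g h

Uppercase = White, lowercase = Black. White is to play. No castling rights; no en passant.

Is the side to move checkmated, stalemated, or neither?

neither

White to move; white king on c5.
In check: yes, from the black rook on c2.
King squares — b4: available; c4: attacked by Rc2; d4: available; b5: available; d5: available; b6: available; c6: attacked by Rc2; d6: available.
Legal moves for White: Kd6, Kb6, Kd5, Kb5, Kd4, Kb4, Nxc2.
White is in check but has 7 legal moves → neither.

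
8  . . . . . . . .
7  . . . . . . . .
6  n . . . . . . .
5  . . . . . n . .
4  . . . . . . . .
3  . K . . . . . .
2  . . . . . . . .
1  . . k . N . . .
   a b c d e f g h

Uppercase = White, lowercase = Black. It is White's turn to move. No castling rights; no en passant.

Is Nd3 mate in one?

After Nd3: black king on c1; in check: yes, from the white knight on d3.
Black has 3 legal replies: Kd2, Kd1, Kb1.
In check but a legal move exists → not checkmate.

no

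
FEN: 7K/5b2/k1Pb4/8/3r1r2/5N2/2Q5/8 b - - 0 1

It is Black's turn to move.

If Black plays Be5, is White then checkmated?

no

After Be5: white king on h8; in check: yes, from the black bishop on e5.
White has 2 legal replies: Kh7, Nxe5.
In check but a legal move exists → not checkmate.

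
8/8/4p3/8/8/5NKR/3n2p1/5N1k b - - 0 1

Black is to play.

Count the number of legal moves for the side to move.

Black to move; king on h1.
In check: yes, from the white rook on h3.
Legal moves: none.
Count: 0.

0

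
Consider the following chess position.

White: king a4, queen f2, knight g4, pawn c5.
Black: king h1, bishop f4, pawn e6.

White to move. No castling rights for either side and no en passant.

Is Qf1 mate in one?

After Qf1: black king on h1; in check: yes, from the white queen on f1.
King squares — g1: attacked by Qf1; g2: attacked by Qf1; h2: attacked by Ng4.
Black has no legal moves → checkmate.

yes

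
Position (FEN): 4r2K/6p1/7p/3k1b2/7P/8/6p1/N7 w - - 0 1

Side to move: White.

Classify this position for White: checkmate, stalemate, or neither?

White to move; white king on h8.
In check: yes, from the black rook on e8.
Legal moves for White: Kxg7.
White is in check but has 1 legal move → neither.

neither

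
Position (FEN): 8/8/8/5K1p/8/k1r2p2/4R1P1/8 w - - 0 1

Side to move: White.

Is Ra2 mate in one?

no

After Ra2: black king on a3; in check: yes, from the white rook on a2.
Black has 3 legal replies: Kb4, Kb3, Kxa2.
In check but a legal move exists → not checkmate.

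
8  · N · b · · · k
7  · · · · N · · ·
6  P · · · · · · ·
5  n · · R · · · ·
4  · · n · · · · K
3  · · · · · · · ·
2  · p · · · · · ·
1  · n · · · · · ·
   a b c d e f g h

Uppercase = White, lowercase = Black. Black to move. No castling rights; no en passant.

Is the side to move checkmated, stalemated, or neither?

neither

Black to move; black king on h8.
In check: no.
Legal moves for Black: Kh7, Kg7, Bxe7+, Bc7, Bb6, Nb7, Nc6, Nb3, Nd6, Nb6, Ne5, Ne3, Nca3, Ncd2, Nc3, Nba3, Nbd2.
Black has 17 legal moves and is not in check → neither.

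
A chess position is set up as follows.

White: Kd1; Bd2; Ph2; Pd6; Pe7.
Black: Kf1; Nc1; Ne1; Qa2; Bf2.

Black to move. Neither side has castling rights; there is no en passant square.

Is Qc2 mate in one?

After Qc2: white king on d1; in check: yes, from the black queen on c2.
King squares — c1: attacked by Qc2; e1: attacked by Kf1; c2: attacked by Ne1; d2: own bishop; e2: attacked by Nc1.
White has no legal moves → checkmate.

yes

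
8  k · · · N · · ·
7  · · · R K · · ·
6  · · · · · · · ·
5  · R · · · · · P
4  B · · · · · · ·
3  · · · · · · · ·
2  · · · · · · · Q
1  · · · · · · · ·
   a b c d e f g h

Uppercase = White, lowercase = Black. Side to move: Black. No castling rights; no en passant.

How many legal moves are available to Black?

0

Black to move; king on a8.
In check: no.
Legal moves: none.
Count: 0.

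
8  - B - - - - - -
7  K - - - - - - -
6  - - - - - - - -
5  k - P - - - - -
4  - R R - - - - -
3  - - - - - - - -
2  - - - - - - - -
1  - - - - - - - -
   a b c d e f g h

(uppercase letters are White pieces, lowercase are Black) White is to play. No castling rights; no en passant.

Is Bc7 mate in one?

After Bc7: black king on a5; in check: yes, from the white bishop on c7.
King squares — a4: attacked by Rb4; b4: attacked by Rc4; b5: attacked by Rb4; a6: attacked by Ka7; b6: attacked by Rb4.
Black has no legal moves → checkmate.

yes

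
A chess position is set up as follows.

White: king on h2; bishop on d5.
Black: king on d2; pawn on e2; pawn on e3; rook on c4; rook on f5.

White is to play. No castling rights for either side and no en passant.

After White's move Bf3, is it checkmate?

After Bf3: black king on d2; in check: no.
Black is not in check, so this cannot be checkmate.

no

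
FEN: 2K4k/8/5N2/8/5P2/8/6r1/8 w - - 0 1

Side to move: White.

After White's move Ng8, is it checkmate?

After Ng8: black king on h8; in check: no.
Black is not in check, so this cannot be checkmate.

no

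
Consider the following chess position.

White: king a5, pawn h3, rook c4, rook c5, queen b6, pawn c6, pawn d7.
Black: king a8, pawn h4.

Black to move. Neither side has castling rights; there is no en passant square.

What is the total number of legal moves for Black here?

Black to move; king on a8.
In check: no.
Legal moves: none.
Count: 0.

0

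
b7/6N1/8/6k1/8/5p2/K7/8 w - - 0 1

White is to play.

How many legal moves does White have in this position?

White to move; king on a2.
In check: no.
Legal moves: Ne8, Ne6+, Nh5, Nf5, Kb3, Ka3, Kb2, Kb1, Ka1.
Count: 9.

9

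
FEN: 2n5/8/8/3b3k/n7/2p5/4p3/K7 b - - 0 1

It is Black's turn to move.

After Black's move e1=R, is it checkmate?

yes

After e1=R: white king on a1; in check: yes, from the black rook on e1.
King squares — b1: attacked by Re1; a2: attacked by Bd5; b2: attacked by Pc3.
White has no legal moves → checkmate.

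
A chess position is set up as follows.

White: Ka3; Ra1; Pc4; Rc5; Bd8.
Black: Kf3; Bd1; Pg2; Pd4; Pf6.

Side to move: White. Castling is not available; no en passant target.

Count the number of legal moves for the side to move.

White to move; king on a3.
In check: no.
Legal moves: Be7, Bc7, Bxf6, Bb6, Ba5, Rc8, Rc7, Rc6, Rh5, Rg5, Rf5+, Re5, Rd5, Rb5, Ra5, Kb4, Kb2, Ka2, Ra2, Rxd1, Rc1, Rb1.
Count: 22.

22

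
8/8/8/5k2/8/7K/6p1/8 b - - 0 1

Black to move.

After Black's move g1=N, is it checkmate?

no

After g1=N: white king on h3; in check: yes, from the black knight on g1.
White has 4 legal replies: Kh4, Kg3, Kh2, Kg2.
In check but a legal move exists → not checkmate.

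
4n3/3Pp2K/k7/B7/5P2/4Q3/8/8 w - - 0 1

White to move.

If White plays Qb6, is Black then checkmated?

After Qb6: black king on a6; in check: yes, from the white queen on b6.
King squares — a5: attacked by Qb6; b5: attacked by Qb6; b6: attacked by Ba5; a7: attacked by Qb6; b7: attacked by Qb6.
Black has no legal moves → checkmate.

yes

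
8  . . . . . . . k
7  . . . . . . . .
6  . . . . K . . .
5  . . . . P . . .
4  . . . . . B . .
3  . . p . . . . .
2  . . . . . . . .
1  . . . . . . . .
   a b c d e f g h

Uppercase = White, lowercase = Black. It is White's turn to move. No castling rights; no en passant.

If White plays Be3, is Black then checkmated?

After Be3: black king on h8; in check: no.
Black is not in check, so this cannot be checkmate.

no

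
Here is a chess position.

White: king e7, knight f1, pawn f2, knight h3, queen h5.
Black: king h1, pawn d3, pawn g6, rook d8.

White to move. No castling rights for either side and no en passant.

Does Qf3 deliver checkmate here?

After Qf3: black king on h1; in check: yes, from the white queen on f3.
King squares — g1: attacked by Nh3; g2: attacked by Qf3; h2: attacked by Nf1.
Black has no legal moves → checkmate.

yes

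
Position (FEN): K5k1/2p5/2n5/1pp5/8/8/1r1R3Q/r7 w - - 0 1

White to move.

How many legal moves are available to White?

1

White to move; king on a8.
In check: yes, from the black rook on a1.
Legal moves: Kb7.
Count: 1.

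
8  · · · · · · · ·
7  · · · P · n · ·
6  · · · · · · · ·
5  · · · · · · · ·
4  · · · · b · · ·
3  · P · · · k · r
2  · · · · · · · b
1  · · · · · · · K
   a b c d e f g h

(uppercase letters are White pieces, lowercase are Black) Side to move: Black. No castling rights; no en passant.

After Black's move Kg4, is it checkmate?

yes

After Kg4: white king on h1; in check: yes, from the black bishop on e4.
King squares — g1: attacked by Bh2; g2: attacked by Be4; h2: attacked by Rh3.
White has no legal moves → checkmate.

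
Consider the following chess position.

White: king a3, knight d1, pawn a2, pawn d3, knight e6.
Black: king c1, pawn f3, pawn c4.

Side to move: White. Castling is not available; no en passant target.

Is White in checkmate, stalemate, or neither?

neither

White to move; white king on a3.
In check: no.
Legal moves for White: Nf8, Nd8, Ng7, Nc7, Ng5, Nc5, Nf4, Nd4, Kb4, Ka4, Ne3, Nc3, Nf2, Nb2, dxc4, d4.
White has 16 legal moves and is not in check → neither.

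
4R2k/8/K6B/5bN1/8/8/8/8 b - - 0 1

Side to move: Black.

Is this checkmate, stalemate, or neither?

Black to move; black king on h8.
In check: yes, from the white rook on e8.
King squares — g7: attacked by Bh6; h7: attacked by Ng5; g8: attacked by Re8.
Legal moves for Black: none.
In check with no legal moves → checkmate.

checkmate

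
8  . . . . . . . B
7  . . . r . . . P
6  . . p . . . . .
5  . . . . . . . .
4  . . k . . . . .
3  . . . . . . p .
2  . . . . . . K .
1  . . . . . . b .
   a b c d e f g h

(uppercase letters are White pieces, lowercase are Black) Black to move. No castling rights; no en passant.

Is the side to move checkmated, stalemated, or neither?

neither

Black to move; black king on c4.
In check: no.
Legal moves for Black include: Rd8, Rxh7, Rg7, Rf7, Re7, Rc7, Rb7, Ra7, Rd6, Rd5, Rd4, Rd3, Rd2+, Rd1, Kd5, Kc5, Kb5, Kb4, ... (list truncated; more exist).
Black has legal moves and is not in check → neither.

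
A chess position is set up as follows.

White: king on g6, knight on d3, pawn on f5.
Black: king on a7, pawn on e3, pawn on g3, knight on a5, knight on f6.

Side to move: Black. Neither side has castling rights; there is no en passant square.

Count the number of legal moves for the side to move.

Black to move; king on a7.
In check: no.
Legal moves: Kb8, Ka8, Kb7, Kb6, Ka6, Ng8, Ne8, Nh7, Nd7, Nh5, Nd5, Ng4, Ne4, Nb7, Nc6, Nc4, Nb3, g2, e2.
Count: 19.

19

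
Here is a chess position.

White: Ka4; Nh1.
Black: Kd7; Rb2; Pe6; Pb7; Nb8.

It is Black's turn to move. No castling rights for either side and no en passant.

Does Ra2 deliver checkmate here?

no

After Ra2: white king on a4; in check: yes, from the black rook on a2.
White has 3 legal replies: Kb5, Kb4, Kb3.
In check but a legal move exists → not checkmate.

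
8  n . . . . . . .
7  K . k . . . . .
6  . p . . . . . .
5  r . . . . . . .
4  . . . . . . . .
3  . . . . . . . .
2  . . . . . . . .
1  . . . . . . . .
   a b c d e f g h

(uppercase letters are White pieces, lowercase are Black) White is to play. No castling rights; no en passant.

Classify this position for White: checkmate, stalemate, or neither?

checkmate

White to move; white king on a7.
In check: yes, from the black rook on a5.
King squares — a6: attacked by Ra5; b6: attacked by Kc7; b7: attacked by Kc7; a8: attacked by Ra5; b8: attacked by Kc7.
Legal moves for White: none.
In check with no legal moves → checkmate.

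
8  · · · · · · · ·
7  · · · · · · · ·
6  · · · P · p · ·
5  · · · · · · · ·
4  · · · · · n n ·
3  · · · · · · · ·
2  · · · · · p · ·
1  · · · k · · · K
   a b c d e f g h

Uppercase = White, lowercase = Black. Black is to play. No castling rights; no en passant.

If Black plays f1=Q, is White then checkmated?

yes

After f1=Q: white king on h1; in check: yes, from the black queen on f1.
King squares — g1: attacked by Qf1; g2: attacked by Qf1; h2: attacked by Ng4.
White has no legal moves → checkmate.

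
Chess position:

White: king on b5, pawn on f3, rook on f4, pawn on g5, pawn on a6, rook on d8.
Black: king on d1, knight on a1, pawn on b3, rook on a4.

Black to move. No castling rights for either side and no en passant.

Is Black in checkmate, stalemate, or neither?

Black to move; black king on d1.
In check: yes, from the white rook on d8.
King squares — c1: available; e1: available; c2: available; d2: attacked by Rd8; e2: available.
Legal moves for Black: Ke2, Kc2, Ke1, Kc1, Rd4.
Black is in check but has 5 legal moves → neither.

neither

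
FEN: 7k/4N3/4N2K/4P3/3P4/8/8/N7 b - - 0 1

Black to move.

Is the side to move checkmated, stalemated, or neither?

stalemate

Black to move; black king on h8.
In check: no.
King squares — g7: attacked by Ne6; h7: attacked by Kh6; g8: attacked by Ne7.
Legal moves for Black: none.
Not in check and no legal moves → stalemate.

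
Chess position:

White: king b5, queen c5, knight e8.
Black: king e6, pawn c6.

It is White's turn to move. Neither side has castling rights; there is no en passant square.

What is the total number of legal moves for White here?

White to move; king on b5.
In check: yes, from the black pawn on c6.
Legal moves: Kxc6, Kb6, Ka6, Ka5, Kc4, Kb4, Ka4, Qxc6+.
Count: 8.

8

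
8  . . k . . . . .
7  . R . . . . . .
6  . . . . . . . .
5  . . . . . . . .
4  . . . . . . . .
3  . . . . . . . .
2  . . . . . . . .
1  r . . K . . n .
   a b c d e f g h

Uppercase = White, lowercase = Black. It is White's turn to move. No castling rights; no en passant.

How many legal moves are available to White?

3

White to move; king on d1.
In check: yes, from the black rook on a1.
Legal moves: Kd2, Kc2, Rb1.
Count: 3.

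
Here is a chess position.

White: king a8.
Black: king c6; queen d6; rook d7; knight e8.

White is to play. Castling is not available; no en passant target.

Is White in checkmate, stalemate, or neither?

White to move; white king on a8.
In check: no.
King squares — a7: attacked by Rd7; b7: attacked by Kc6; b8: attacked by Qd6.
Legal moves for White: none.
Not in check and no legal moves → stalemate.

stalemate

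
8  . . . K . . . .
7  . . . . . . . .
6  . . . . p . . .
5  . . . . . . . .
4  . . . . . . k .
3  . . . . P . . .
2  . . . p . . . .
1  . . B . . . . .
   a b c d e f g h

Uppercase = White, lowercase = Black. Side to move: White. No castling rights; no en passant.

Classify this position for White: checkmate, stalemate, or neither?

neither

White to move; white king on d8.
In check: no.
Legal moves for White: Ke8, Kc8, Ke7, Kd7, Kc7, Ba3, Bxd2, Bb2, e4.
White has 9 legal moves and is not in check → neither.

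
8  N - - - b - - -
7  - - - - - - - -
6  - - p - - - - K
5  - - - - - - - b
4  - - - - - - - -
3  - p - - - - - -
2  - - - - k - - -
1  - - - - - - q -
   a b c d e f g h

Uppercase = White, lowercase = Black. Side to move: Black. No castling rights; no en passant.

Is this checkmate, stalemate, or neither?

Black to move; black king on e2.
In check: no.
Legal moves for Black include: Bef7, Bd7, Beg6, Bhf7, Bhg6, Bg4, Bf3, Kf3, Ke3, Kd3, Kf2, Kd2, Kf1, Ke1, Kd1, Qg8, Qg7+, Qa7, ... (list truncated; more exist).
Black has legal moves and is not in check → neither.

neither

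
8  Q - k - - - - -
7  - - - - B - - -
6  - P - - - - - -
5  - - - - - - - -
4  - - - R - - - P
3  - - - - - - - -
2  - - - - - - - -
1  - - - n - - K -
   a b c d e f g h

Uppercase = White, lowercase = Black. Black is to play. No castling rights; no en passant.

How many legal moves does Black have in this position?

Black to move; king on c8.
In check: yes, from the white queen on a8.
Legal moves: none.
Count: 0.

0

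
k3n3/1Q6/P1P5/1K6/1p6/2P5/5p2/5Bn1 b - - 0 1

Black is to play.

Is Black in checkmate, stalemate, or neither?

checkmate

Black to move; black king on a8.
In check: yes, from the white queen on b7.
King squares — a7: attacked by Qb7; b7: attacked by Pa6; b8: attacked by Qb7.
Legal moves for Black: none.
In check with no legal moves → checkmate.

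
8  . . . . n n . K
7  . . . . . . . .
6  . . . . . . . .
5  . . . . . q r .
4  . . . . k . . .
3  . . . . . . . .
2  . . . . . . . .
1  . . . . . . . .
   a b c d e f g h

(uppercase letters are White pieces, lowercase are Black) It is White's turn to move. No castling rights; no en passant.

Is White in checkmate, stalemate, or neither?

White to move; white king on h8.
In check: no.
King squares — g7: attacked by Rg5; h7: attacked by Qf5; g8: attacked by Rg5.
Legal moves for White: none.
Not in check and no legal moves → stalemate.

stalemate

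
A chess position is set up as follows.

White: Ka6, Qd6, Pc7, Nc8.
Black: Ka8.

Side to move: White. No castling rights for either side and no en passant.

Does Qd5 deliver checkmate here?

yes

After Qd5: black king on a8; in check: yes, from the white queen on d5.
King squares — a7: attacked by Ka6; b7: attacked by Qd5; b8: attacked by Pc7.
Black has no legal moves → checkmate.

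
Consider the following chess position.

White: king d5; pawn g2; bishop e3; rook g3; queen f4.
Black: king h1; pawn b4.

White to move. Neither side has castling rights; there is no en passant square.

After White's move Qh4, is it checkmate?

After Qh4: black king on h1; in check: yes, from the white queen on h4.
King squares — g1: attacked by Be3; g2: attacked by Rg3; h2: attacked by Qh4.
Black has no legal moves → checkmate.

yes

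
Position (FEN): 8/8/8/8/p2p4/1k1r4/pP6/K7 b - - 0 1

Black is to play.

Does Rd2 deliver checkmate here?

After Rd2: white king on a1; in check: no.
White is not in check, so this cannot be checkmate.

no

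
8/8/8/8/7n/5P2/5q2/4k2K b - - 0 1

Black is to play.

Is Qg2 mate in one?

yes

After Qg2: white king on h1; in check: yes, from the black queen on g2.
King squares — g1: attacked by Qg2; g2: attacked by Nh4; h2: attacked by Qg2.
White has no legal moves → checkmate.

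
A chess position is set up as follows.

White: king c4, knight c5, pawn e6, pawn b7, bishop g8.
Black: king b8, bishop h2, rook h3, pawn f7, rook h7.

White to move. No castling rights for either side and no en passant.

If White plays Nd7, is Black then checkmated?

After Nd7: black king on b8; in check: yes, from the white knight on d7.
Black has 3 legal replies: Kc7, Kxb7, Ka7.
In check but a legal move exists → not checkmate.

no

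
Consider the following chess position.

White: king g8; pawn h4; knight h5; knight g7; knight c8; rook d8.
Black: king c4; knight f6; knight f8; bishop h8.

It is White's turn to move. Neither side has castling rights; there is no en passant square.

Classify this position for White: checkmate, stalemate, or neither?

White to move; white king on g8.
In check: yes, from the black knight on f6.
Legal moves for White: Kxh8, Kxf8, Kf7, Nxf6.
White is in check but has 4 legal moves → neither.

neither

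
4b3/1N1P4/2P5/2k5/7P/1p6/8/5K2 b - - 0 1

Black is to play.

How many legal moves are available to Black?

Black to move; king on c5.
In check: yes, from the white knight on b7.
Legal moves: Kxc6, Kb6, Kd5, Kb5, Kd4, Kc4, Kb4.
Count: 7.

7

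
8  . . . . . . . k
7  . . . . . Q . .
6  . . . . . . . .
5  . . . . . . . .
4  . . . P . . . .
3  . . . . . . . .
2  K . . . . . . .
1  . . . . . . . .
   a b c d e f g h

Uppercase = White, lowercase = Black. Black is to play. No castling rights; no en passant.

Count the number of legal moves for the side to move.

0

Black to move; king on h8.
In check: no.
Legal moves: none.
Count: 0.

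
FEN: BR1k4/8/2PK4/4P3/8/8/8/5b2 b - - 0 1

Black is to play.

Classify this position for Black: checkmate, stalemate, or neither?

Black to move; black king on d8.
In check: yes, from the white rook on b8.
King squares — c7: attacked by Kd6; d7: attacked by Pc6; e7: attacked by Kd6; c8: attacked by Rb8; e8: attacked by Rb8.
Legal moves for Black: none.
In check with no legal moves → checkmate.

checkmate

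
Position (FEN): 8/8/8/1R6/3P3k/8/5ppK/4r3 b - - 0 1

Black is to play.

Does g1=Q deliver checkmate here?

yes

After g1=Q: white king on h2; in check: yes, from the black queen on g1.
King squares — g1: attacked by Re1; h1: attacked by Qg1; g2: attacked by Qg1; g3: attacked by Qg1; h3: attacked by Kh4.
White has no legal moves → checkmate.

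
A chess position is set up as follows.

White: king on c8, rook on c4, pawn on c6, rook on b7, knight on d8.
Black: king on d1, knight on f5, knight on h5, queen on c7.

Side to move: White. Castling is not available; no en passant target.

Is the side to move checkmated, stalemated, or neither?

neither

White to move; white king on c8.
In check: yes, from the black queen on c7.
Legal moves for White: Kxc7, Rxc7.
White is in check but has 2 legal moves → neither.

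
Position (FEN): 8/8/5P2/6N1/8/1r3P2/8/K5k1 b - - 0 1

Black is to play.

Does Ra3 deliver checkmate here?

no

After Ra3: white king on a1; in check: yes, from the black rook on a3.
White has 2 legal replies: Kb2, Kb1.
In check but a legal move exists → not checkmate.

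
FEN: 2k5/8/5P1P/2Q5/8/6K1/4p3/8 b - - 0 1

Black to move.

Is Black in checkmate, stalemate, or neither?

neither

Black to move; black king on c8.
In check: yes, from the white queen on c5.
King squares — b7: available; c7: attacked by Qc5; d7: available; b8: available; d8: available.
Legal moves for Black: Kd8, Kb8, Kd7, Kb7.
Black is in check but has 4 legal moves → neither.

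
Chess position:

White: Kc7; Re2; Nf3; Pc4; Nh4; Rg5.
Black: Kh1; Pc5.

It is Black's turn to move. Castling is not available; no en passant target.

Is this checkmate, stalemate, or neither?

Black to move; black king on h1.
In check: no.
King squares — g1: attacked by Nf3; g2: attacked by Re2; h2: attacked by Re2.
Legal moves for Black: none.
Not in check and no legal moves → stalemate.

stalemate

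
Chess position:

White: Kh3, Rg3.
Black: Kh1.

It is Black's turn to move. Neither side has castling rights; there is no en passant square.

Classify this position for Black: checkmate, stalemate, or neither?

stalemate

Black to move; black king on h1.
In check: no.
King squares — g1: attacked by Rg3; g2: attacked by Rg3; h2: attacked by Kh3.
Legal moves for Black: none.
Not in check and no legal moves → stalemate.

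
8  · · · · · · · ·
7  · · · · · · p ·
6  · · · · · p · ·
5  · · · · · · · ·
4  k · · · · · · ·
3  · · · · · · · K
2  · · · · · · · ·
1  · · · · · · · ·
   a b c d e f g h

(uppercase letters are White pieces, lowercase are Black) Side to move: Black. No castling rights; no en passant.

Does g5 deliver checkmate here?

no

After g5: white king on h3; in check: no.
White is not in check, so this cannot be checkmate.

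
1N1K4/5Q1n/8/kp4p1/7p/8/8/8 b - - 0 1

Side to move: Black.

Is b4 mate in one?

After b4: white king on d8; in check: no.
White is not in check, so this cannot be checkmate.

no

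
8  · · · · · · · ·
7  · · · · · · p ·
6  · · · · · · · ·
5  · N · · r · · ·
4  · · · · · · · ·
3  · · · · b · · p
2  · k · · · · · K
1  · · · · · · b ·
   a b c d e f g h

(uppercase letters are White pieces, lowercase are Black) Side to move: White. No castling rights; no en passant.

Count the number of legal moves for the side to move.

3

White to move; king on h2.
In check: yes, from the black bishop on g1.
Legal moves: Kxh3, Kg3, Kh1.
Count: 3.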